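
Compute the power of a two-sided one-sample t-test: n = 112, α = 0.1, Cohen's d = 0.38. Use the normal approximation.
Power ≈ 0.99

Power calculation (one-sample t-test, normal approximation):
z_β = d · √n - z_{α/2}
z_β = 0.38 · √112 - 1.645
z_β = 0.38 · 10.583 - 1.645
z_β = 2.377

Power = Φ(z_β) = Φ(2.377) ≈ 0.991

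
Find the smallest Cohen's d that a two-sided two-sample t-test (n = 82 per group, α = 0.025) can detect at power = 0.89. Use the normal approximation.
d ≈ 0.54

Minimum detectable effect (two-sample t-test, normal approximation):
d = (z_{α/2} + z_β) / √(n/2)
d = (2.241 + 1.227) / √(82/2)
d = 3.468 / 6.403
d ≈ 0.54

By Cohen's convention (0.2 small / 0.5 medium / 0.8 large): medium effect.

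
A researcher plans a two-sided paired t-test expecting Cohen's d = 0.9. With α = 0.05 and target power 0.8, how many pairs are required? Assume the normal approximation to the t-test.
n = 10 pairs

Sample size formula (paired t-test, normal approximation):
n = ((z_{α/2} + z_β) / d)²

z_{α/2} = 1.960 (for α = 0.05, two-sided)
z_β = 0.842 (for power = 0.8)
d = 0.9

n = ((1.960 + 0.842) / 0.9)²
n = (3.113)²
n ≈ 9.69
Round up to the next whole number: n = 10 pairs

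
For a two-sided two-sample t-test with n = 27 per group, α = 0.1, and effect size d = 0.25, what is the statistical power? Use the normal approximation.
Power ≈ 0.23

Power calculation (two-sample t-test, normal approximation):
z_β = d · √(n/2) - z_{α/2}
z_β = 0.25 · √(27/2) - 1.645
z_β = 0.25 · 3.674 - 1.645
z_β = -0.726

Power = Φ(z_β) = Φ(-0.726) ≈ 0.234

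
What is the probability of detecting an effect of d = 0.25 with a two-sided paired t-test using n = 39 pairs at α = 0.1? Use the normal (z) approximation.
Power ≈ 0.47

Power calculation (paired t-test, normal approximation):
z_β = d · √n - z_{α/2}
z_β = 0.25 · √39 - 1.645
z_β = 0.25 · 6.245 - 1.645
z_β = -0.084

Power = Φ(z_β) = Φ(-0.084) ≈ 0.467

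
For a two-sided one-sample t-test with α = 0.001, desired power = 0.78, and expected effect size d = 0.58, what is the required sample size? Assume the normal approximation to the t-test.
n = 50

Sample size formula (one-sample t-test, normal approximation):
n = ((z_{α/2} + z_β) / d)²

z_{α/2} = 3.291 (for α = 0.001, two-sided)
z_β = 0.772 (for power = 0.78)
d = 0.58

n = ((3.291 + 0.772) / 0.58)²
n = (7.005)²
n ≈ 49.07
Round up to the next whole number: n = 50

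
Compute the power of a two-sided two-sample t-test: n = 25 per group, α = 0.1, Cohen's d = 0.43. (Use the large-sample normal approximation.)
Power ≈ 0.45

Power calculation (two-sample t-test, normal approximation):
z_β = d · √(n/2) - z_{α/2}
z_β = 0.43 · √(25/2) - 1.645
z_β = 0.43 · 3.536 - 1.645
z_β = -0.125

Power = Φ(z_β) = Φ(-0.125) ≈ 0.450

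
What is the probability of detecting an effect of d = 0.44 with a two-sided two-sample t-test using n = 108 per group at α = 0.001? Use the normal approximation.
Power ≈ 0.48

Power calculation (two-sample t-test, normal approximation):
z_β = d · √(n/2) - z_{α/2}
z_β = 0.44 · √(108/2) - 3.291
z_β = 0.44 · 7.348 - 3.291
z_β = -0.057

Power = Φ(z_β) = Φ(-0.057) ≈ 0.477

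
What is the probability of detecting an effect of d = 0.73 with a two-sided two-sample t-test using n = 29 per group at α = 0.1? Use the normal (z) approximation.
Power ≈ 0.87

Power calculation (two-sample t-test, normal approximation):
z_β = d · √(n/2) - z_{α/2}
z_β = 0.73 · √(29/2) - 1.645
z_β = 0.73 · 3.808 - 1.645
z_β = 1.135

Power = Φ(z_β) = Φ(1.135) ≈ 0.872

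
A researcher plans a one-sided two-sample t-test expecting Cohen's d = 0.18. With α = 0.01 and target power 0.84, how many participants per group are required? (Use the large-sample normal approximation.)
n = 681 per group

Sample size formula (two-sample t-test, normal approximation):
n = 2 · ((z_α + z_β) / d)²

z_α = 2.326 (for α = 0.01, one-sided)
z_β = 0.994 (for power = 0.84)
d = 0.18

n = 2 · ((2.326 + 0.994) / 0.18)²
n = 2 · (18.444)²
n ≈ 680.36
Round up to the next whole number: n = 681 per group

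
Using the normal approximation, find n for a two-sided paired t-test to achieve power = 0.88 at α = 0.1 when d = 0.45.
n = 40 pairs

Sample size formula (paired t-test, normal approximation):
n = ((z_{α/2} + z_β) / d)²

z_{α/2} = 1.645 (for α = 0.1, two-sided)
z_β = 1.175 (for power = 0.88)
d = 0.45

n = ((1.645 + 1.175) / 0.45)²
n = (6.267)²
n ≈ 39.28
Round up to the next whole number: n = 40 pairs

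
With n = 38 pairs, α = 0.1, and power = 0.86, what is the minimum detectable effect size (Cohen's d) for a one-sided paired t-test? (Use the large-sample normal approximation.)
d ≈ 0.38

Minimum detectable effect (paired t-test, normal approximation):
d = (z_α + z_β) / √n
d = (1.282 + 1.080) / √38
d = 2.362 / 6.164
d ≈ 0.38

By Cohen's convention (0.2 small / 0.5 medium / 0.8 large): small effect.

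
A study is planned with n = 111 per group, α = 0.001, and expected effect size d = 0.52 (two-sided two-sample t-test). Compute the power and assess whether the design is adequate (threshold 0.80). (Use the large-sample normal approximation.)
Power ≈ 0.72; the study is underpowered (power < 0.80)

Power calculation (two-sample t-test, normal approximation):
z_β = d · √(n/2) - z_{α/2}
z_β = 0.52 · √(111/2) - 3.291
z_β = 0.52 · 7.450 - 3.291
z_β = 0.583

Power = Φ(z_β) = Φ(0.583) ≈ 0.720

Effect size d = 0.52 is medium by Cohen's convention (0.2/0.5/0.8).

Threshold: power ≥ 0.80 is conventionally adequate.
Power ≈ 0.72 → the study is underpowered (power < 0.80).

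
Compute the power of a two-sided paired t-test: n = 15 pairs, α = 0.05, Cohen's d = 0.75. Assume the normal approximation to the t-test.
Power ≈ 0.83

Power calculation (paired t-test, normal approximation):
z_β = d · √n - z_{α/2}
z_β = 0.75 · √15 - 1.960
z_β = 0.75 · 3.873 - 1.960
z_β = 0.945

Power = Φ(z_β) = Φ(0.945) ≈ 0.828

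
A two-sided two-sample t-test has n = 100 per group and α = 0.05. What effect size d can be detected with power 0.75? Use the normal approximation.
d ≈ 0.37

Minimum detectable effect (two-sample t-test, normal approximation):
d = (z_{α/2} + z_β) / √(n/2)
d = (1.960 + 0.674) / √(100/2)
d = 2.634 / 7.071
d ≈ 0.37

By Cohen's convention (0.2 small / 0.5 medium / 0.8 large): small effect.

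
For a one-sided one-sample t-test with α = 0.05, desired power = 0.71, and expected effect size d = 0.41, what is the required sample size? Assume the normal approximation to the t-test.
n = 29

Sample size formula (one-sample t-test, normal approximation):
n = ((z_α + z_β) / d)²

z_α = 1.645 (for α = 0.05, one-sided)
z_β = 0.553 (for power = 0.71)
d = 0.41

n = ((1.645 + 0.553) / 0.41)²
n = (5.361)²
n ≈ 28.74
Round up to the next whole number: n = 29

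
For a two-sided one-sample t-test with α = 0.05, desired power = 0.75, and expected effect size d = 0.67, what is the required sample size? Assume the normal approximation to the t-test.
n = 16

Sample size formula (one-sample t-test, normal approximation):
n = ((z_{α/2} + z_β) / d)²

z_{α/2} = 1.960 (for α = 0.05, two-sided)
z_β = 0.674 (for power = 0.75)
d = 0.67

n = ((1.960 + 0.674) / 0.67)²
n = (3.931)²
n ≈ 15.45
Round up to the next whole number: n = 16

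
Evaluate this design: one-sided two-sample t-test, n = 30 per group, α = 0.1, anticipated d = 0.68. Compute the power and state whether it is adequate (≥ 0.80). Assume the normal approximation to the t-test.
Power ≈ 0.91; the study is adequately powered (power ≥ 0.80)

Power calculation (two-sample t-test, normal approximation):
z_β = d · √(n/2) - z_α
z_β = 0.68 · √(30/2) - 1.282
z_β = 0.68 · 3.873 - 1.282
z_β = 1.352

Power = Φ(z_β) = Φ(1.352) ≈ 0.912

Effect size d = 0.68 is medium by Cohen's convention (0.2/0.5/0.8).

Threshold: power ≥ 0.80 is conventionally adequate.
Power ≈ 0.91 → the study is adequately powered (power ≥ 0.80).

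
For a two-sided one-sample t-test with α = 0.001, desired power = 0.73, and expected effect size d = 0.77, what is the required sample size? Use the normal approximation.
n = 26

Sample size formula (one-sample t-test, normal approximation):
n = ((z_{α/2} + z_β) / d)²

z_{α/2} = 3.291 (for α = 0.001, two-sided)
z_β = 0.613 (for power = 0.73)
d = 0.77

n = ((3.291 + 0.613) / 0.77)²
n = (5.070)²
n ≈ 25.70
Round up to the next whole number: n = 26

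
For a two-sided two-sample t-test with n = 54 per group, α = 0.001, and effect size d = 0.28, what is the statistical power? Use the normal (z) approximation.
Power ≈ 0.03

Power calculation (two-sample t-test, normal approximation):
z_β = d · √(n/2) - z_{α/2}
z_β = 0.28 · √(54/2) - 3.291
z_β = 0.28 · 5.196 - 3.291
z_β = -1.836

Power = Φ(z_β) = Φ(-1.836) ≈ 0.033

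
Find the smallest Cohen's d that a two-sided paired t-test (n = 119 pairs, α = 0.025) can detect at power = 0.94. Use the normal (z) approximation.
d ≈ 0.35

Minimum detectable effect (paired t-test, normal approximation):
d = (z_{α/2} + z_β) / √n
d = (2.241 + 1.555) / √119
d = 3.796 / 10.909
d ≈ 0.35

By Cohen's convention (0.2 small / 0.5 medium / 0.8 large): small effect.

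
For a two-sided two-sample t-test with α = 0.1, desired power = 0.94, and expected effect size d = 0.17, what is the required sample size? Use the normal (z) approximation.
n = 709 per group

Sample size formula (two-sample t-test, normal approximation):
n = 2 · ((z_{α/2} + z_β) / d)²

z_{α/2} = 1.645 (for α = 0.1, two-sided)
z_β = 1.555 (for power = 0.94)
d = 0.17

n = 2 · ((1.645 + 1.555) / 0.17)²
n = 2 · (18.824)²
n ≈ 708.69
Round up to the next whole number: n = 709 per group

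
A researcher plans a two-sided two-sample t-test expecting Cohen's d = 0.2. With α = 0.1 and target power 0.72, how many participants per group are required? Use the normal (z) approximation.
n = 249 per group

Sample size formula (two-sample t-test, normal approximation):
n = 2 · ((z_{α/2} + z_β) / d)²

z_{α/2} = 1.645 (for α = 0.1, two-sided)
z_β = 0.583 (for power = 0.72)
d = 0.2

n = 2 · ((1.645 + 0.583) / 0.2)²
n = 2 · (11.140)²
n ≈ 248.20
Round up to the next whole number: n = 249 per group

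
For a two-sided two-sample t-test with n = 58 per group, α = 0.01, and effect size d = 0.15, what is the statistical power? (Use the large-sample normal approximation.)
Power ≈ 0.04

Power calculation (two-sample t-test, normal approximation):
z_β = d · √(n/2) - z_{α/2}
z_β = 0.15 · √(58/2) - 2.576
z_β = 0.15 · 5.385 - 2.576
z_β = -1.768

Power = Φ(z_β) = Φ(-1.768) ≈ 0.039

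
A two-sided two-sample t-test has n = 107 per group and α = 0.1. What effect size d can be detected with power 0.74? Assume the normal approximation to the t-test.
d ≈ 0.31

Minimum detectable effect (two-sample t-test, normal approximation):
d = (z_{α/2} + z_β) / √(n/2)
d = (1.645 + 0.643) / √(107/2)
d = 2.288 / 7.314
d ≈ 0.31

By Cohen's convention (0.2 small / 0.5 medium / 0.8 large): small effect.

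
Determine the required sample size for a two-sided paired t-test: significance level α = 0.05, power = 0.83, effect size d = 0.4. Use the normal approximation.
n = 54 pairs

Sample size formula (paired t-test, normal approximation):
n = ((z_{α/2} + z_β) / d)²

z_{α/2} = 1.960 (for α = 0.05, two-sided)
z_β = 0.954 (for power = 0.83)
d = 0.4

n = ((1.960 + 0.954) / 0.4)²
n = (7.285)²
n ≈ 53.07
Round up to the next whole number: n = 54 pairs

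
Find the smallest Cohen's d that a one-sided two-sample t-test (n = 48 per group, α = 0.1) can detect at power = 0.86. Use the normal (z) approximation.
d ≈ 0.48

Minimum detectable effect (two-sample t-test, normal approximation):
d = (z_α + z_β) / √(n/2)
d = (1.282 + 1.080) / √(48/2)
d = 2.362 / 4.899
d ≈ 0.48

By Cohen's convention (0.2 small / 0.5 medium / 0.8 large): small effect.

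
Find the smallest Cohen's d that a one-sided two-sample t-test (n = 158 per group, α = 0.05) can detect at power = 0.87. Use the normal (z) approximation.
d ≈ 0.31

Minimum detectable effect (two-sample t-test, normal approximation):
d = (z_α + z_β) / √(n/2)
d = (1.645 + 1.126) / √(158/2)
d = 2.771 / 8.888
d ≈ 0.31

By Cohen's convention (0.2 small / 0.5 medium / 0.8 large): small effect.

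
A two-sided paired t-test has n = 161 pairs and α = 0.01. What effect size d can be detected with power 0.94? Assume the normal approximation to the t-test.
d ≈ 0.33

Minimum detectable effect (paired t-test, normal approximation):
d = (z_{α/2} + z_β) / √n
d = (2.576 + 1.555) / √161
d = 4.131 / 12.689
d ≈ 0.33

By Cohen's convention (0.2 small / 0.5 medium / 0.8 large): small effect.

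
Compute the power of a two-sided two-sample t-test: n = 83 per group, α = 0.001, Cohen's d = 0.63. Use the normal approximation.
Power ≈ 0.78

Power calculation (two-sample t-test, normal approximation):
z_β = d · √(n/2) - z_{α/2}
z_β = 0.63 · √(83/2) - 3.291
z_β = 0.63 · 6.442 - 3.291
z_β = 0.768

Power = Φ(z_β) = Φ(0.768) ≈ 0.779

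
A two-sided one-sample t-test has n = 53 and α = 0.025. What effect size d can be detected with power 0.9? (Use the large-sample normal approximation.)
d ≈ 0.48

Minimum detectable effect (one-sample t-test, normal approximation):
d = (z_{α/2} + z_β) / √n
d = (2.241 + 1.282) / √53
d = 3.523 / 7.280
d ≈ 0.48

By Cohen's convention (0.2 small / 0.5 medium / 0.8 large): small effect.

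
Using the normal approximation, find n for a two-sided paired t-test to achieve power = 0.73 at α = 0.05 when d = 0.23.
n = 126 pairs

Sample size formula (paired t-test, normal approximation):
n = ((z_{α/2} + z_β) / d)²

z_{α/2} = 1.960 (for α = 0.05, two-sided)
z_β = 0.613 (for power = 0.73)
d = 0.23

n = ((1.960 + 0.613) / 0.23)²
n = (11.187)²
n ≈ 125.15
Round up to the next whole number: n = 126 pairs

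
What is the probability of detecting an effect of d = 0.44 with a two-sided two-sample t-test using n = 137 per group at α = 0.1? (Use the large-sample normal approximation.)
Power ≈ 0.98

Power calculation (two-sample t-test, normal approximation):
z_β = d · √(n/2) - z_{α/2}
z_β = 0.44 · √(137/2) - 1.645
z_β = 0.44 · 8.276 - 1.645
z_β = 1.997

Power = Φ(z_β) = Φ(1.997) ≈ 0.977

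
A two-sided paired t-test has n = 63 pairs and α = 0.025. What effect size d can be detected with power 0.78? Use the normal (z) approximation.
d ≈ 0.38

Minimum detectable effect (paired t-test, normal approximation):
d = (z_{α/2} + z_β) / √n
d = (2.241 + 0.772) / √63
d = 3.014 / 7.937
d ≈ 0.38

By Cohen's convention (0.2 small / 0.5 medium / 0.8 large): small effect.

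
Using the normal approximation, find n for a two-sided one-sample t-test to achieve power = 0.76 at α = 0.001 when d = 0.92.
n = 19

Sample size formula (one-sample t-test, normal approximation):
n = ((z_{α/2} + z_β) / d)²

z_{α/2} = 3.291 (for α = 0.001, two-sided)
z_β = 0.706 (for power = 0.76)
d = 0.92

n = ((3.291 + 0.706) / 0.92)²
n = (4.345)²
n ≈ 18.88
Round up to the next whole number: n = 19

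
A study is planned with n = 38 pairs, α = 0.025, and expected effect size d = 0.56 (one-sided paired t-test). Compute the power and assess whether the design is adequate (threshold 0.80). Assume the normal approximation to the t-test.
Power ≈ 0.93; the study is adequately powered (power ≥ 0.80)

Power calculation (paired t-test, normal approximation):
z_β = d · √n - z_α
z_β = 0.56 · √38 - 1.960
z_β = 0.56 · 6.164 - 1.960
z_β = 1.492

Power = Φ(z_β) = Φ(1.492) ≈ 0.932

Effect size d = 0.56 is medium by Cohen's convention (0.2/0.5/0.8).

Threshold: power ≥ 0.80 is conventionally adequate.
Power ≈ 0.93 → the study is adequately powered (power ≥ 0.80).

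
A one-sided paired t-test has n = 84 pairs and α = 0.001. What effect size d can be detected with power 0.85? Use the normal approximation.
d ≈ 0.45

Minimum detectable effect (paired t-test, normal approximation):
d = (z_α + z_β) / √n
d = (3.090 + 1.036) / √84
d = 4.127 / 9.165
d ≈ 0.45

By Cohen's convention (0.2 small / 0.5 medium / 0.8 large): small effect.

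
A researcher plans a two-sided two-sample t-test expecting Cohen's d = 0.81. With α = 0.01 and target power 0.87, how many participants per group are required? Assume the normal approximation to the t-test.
n = 42 per group

Sample size formula (two-sample t-test, normal approximation):
n = 2 · ((z_{α/2} + z_β) / d)²

z_{α/2} = 2.576 (for α = 0.01, two-sided)
z_β = 1.126 (for power = 0.87)
d = 0.81

n = 2 · ((2.576 + 1.126) / 0.81)²
n = 2 · (4.570)²
n ≈ 41.77
Round up to the next whole number: n = 42 per group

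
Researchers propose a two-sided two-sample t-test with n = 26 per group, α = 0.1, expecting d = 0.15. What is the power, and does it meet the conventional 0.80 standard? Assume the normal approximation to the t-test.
Power ≈ 0.13; the study is underpowered (power < 0.80)

Power calculation (two-sample t-test, normal approximation):
z_β = d · √(n/2) - z_{α/2}
z_β = 0.15 · √(26/2) - 1.645
z_β = 0.15 · 3.606 - 1.645
z_β = -1.104

Power = Φ(z_β) = Φ(-1.104) ≈ 0.135

Effect size d = 0.15 is very small by Cohen's convention (0.2/0.5/0.8).

Threshold: power ≥ 0.80 is conventionally adequate.
Power ≈ 0.13 → the study is underpowered (power < 0.80).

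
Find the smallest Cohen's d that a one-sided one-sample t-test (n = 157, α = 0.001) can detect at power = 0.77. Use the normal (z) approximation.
d ≈ 0.31

Minimum detectable effect (one-sample t-test, normal approximation):
d = (z_α + z_β) / √n
d = (3.090 + 0.739) / √157
d = 3.829 / 12.530
d ≈ 0.31

By Cohen's convention (0.2 small / 0.5 medium / 0.8 large): small effect.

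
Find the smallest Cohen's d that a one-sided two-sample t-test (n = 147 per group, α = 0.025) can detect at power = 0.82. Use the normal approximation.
d ≈ 0.34

Minimum detectable effect (two-sample t-test, normal approximation):
d = (z_α + z_β) / √(n/2)
d = (1.960 + 0.915) / √(147/2)
d = 2.875 / 8.573
d ≈ 0.34

By Cohen's convention (0.2 small / 0.5 medium / 0.8 large): small effect.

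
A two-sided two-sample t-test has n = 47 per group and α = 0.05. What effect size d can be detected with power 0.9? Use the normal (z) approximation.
d ≈ 0.67

Minimum detectable effect (two-sample t-test, normal approximation):
d = (z_{α/2} + z_β) / √(n/2)
d = (1.960 + 1.282) / √(47/2)
d = 3.242 / 4.848
d ≈ 0.67

By Cohen's convention (0.2 small / 0.5 medium / 0.8 large): medium effect.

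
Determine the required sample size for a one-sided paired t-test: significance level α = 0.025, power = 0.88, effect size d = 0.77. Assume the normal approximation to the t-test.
n = 17 pairs

Sample size formula (paired t-test, normal approximation):
n = ((z_α + z_β) / d)²

z_α = 1.960 (for α = 0.025, one-sided)
z_β = 1.175 (for power = 0.88)
d = 0.77

n = ((1.960 + 1.175) / 0.77)²
n = (4.071)²
n ≈ 16.57
Round up to the next whole number: n = 17 pairs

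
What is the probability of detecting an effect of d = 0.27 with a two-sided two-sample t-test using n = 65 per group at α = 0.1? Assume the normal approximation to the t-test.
Power ≈ 0.46

Power calculation (two-sample t-test, normal approximation):
z_β = d · √(n/2) - z_{α/2}
z_β = 0.27 · √(65/2) - 1.645
z_β = 0.27 · 5.701 - 1.645
z_β = -0.106

Power = Φ(z_β) = Φ(-0.106) ≈ 0.458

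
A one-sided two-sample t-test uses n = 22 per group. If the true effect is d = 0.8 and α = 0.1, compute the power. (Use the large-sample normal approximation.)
Power ≈ 0.91

Power calculation (two-sample t-test, normal approximation):
z_β = d · √(n/2) - z_α
z_β = 0.8 · √(22/2) - 1.282
z_β = 0.8 · 3.317 - 1.282
z_β = 1.372

Power = Φ(z_β) = Φ(1.372) ≈ 0.915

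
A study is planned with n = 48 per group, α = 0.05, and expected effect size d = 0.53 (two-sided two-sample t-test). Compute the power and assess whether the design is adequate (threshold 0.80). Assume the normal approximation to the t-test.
Power ≈ 0.74; the study is underpowered (power < 0.80)

Power calculation (two-sample t-test, normal approximation):
z_β = d · √(n/2) - z_{α/2}
z_β = 0.53 · √(48/2) - 1.960
z_β = 0.53 · 4.899 - 1.960
z_β = 0.636

Power = Φ(z_β) = Φ(0.636) ≈ 0.738

Effect size d = 0.53 is medium by Cohen's convention (0.2/0.5/0.8).

Threshold: power ≥ 0.80 is conventionally adequate.
Power ≈ 0.74 → the study is underpowered (power < 0.80).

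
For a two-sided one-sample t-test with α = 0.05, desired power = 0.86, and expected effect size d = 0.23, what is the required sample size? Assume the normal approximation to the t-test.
n = 175

Sample size formula (one-sample t-test, normal approximation):
n = ((z_{α/2} + z_β) / d)²

z_{α/2} = 1.960 (for α = 0.05, two-sided)
z_β = 1.080 (for power = 0.86)
d = 0.23

n = ((1.960 + 1.080) / 0.23)²
n = (13.217)²
n ≈ 174.69
Round up to the next whole number: n = 175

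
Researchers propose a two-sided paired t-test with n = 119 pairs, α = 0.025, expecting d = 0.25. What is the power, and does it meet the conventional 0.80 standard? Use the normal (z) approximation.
Power ≈ 0.69; the study is underpowered (power < 0.80)

Power calculation (paired t-test, normal approximation):
z_β = d · √n - z_{α/2}
z_β = 0.25 · √119 - 2.241
z_β = 0.25 · 10.909 - 2.241
z_β = 0.486

Power = Φ(z_β) = Φ(0.486) ≈ 0.686

Effect size d = 0.25 is small by Cohen's convention (0.2/0.5/0.8).

Threshold: power ≥ 0.80 is conventionally adequate.
Power ≈ 0.69 → the study is underpowered (power < 0.80).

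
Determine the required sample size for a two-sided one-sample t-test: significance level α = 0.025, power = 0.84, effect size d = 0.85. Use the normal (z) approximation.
n = 15

Sample size formula (one-sample t-test, normal approximation):
n = ((z_{α/2} + z_β) / d)²

z_{α/2} = 2.241 (for α = 0.025, two-sided)
z_β = 0.994 (for power = 0.84)
d = 0.85

n = ((2.241 + 0.994) / 0.85)²
n = (3.806)²
n ≈ 14.49
Round up to the next whole number: n = 15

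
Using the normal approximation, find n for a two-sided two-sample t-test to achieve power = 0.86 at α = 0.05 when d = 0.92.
n = 22 per group

Sample size formula (two-sample t-test, normal approximation):
n = 2 · ((z_{α/2} + z_β) / d)²

z_{α/2} = 1.960 (for α = 0.05, two-sided)
z_β = 1.080 (for power = 0.86)
d = 0.92

n = 2 · ((1.960 + 1.080) / 0.92)²
n = 2 · (3.304)²
n ≈ 21.83
Round up to the next whole number: n = 22 per group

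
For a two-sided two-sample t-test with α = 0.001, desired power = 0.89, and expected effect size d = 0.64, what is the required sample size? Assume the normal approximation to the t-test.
n = 100 per group

Sample size formula (two-sample t-test, normal approximation):
n = 2 · ((z_{α/2} + z_β) / d)²

z_{α/2} = 3.291 (for α = 0.001, two-sided)
z_β = 1.227 (for power = 0.89)
d = 0.64

n = 2 · ((3.291 + 1.227) / 0.64)²
n = 2 · (7.059)²
n ≈ 99.66
Round up to the next whole number: n = 100 per group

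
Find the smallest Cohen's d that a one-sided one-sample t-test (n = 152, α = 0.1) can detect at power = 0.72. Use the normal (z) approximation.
d ≈ 0.15

Minimum detectable effect (one-sample t-test, normal approximation):
d = (z_α + z_β) / √n
d = (1.282 + 0.583) / √152
d = 1.864 / 12.329
d ≈ 0.15

By Cohen's convention (0.2 small / 0.5 medium / 0.8 large): very small effect.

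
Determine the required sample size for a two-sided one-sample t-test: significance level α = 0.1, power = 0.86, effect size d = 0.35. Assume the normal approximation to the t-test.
n = 61

Sample size formula (one-sample t-test, normal approximation):
n = ((z_{α/2} + z_β) / d)²

z_{α/2} = 1.645 (for α = 0.1, two-sided)
z_β = 1.080 (for power = 0.86)
d = 0.35

n = ((1.645 + 1.080) / 0.35)²
n = (7.786)²
n ≈ 60.62
Round up to the next whole number: n = 61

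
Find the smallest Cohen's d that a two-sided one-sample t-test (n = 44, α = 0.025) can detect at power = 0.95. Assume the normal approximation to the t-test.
d ≈ 0.59

Minimum detectable effect (one-sample t-test, normal approximation):
d = (z_{α/2} + z_β) / √n
d = (2.241 + 1.645) / √44
d = 3.886 / 6.633
d ≈ 0.59

By Cohen's convention (0.2 small / 0.5 medium / 0.8 large): medium effect.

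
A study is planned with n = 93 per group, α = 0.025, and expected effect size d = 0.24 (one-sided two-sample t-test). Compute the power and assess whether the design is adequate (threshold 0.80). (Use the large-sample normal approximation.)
Power ≈ 0.37; the study is underpowered (power < 0.80)

Power calculation (two-sample t-test, normal approximation):
z_β = d · √(n/2) - z_α
z_β = 0.24 · √(93/2) - 1.960
z_β = 0.24 · 6.819 - 1.960
z_β = -0.323

Power = Φ(z_β) = Φ(-0.323) ≈ 0.373

Effect size d = 0.24 is small by Cohen's convention (0.2/0.5/0.8).

Threshold: power ≥ 0.80 is conventionally adequate.
Power ≈ 0.37 → the study is underpowered (power < 0.80).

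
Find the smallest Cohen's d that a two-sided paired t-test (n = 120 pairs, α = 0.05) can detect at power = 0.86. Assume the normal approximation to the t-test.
d ≈ 0.28

Minimum detectable effect (paired t-test, normal approximation):
d = (z_{α/2} + z_β) / √n
d = (1.960 + 1.080) / √120
d = 3.040 / 10.954
d ≈ 0.28

By Cohen's convention (0.2 small / 0.5 medium / 0.8 large): small effect.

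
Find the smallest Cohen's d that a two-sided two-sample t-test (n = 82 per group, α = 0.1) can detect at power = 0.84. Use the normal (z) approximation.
d ≈ 0.41

Minimum detectable effect (two-sample t-test, normal approximation):
d = (z_{α/2} + z_β) / √(n/2)
d = (1.645 + 0.994) / √(82/2)
d = 2.639 / 6.403
d ≈ 0.41

By Cohen's convention (0.2 small / 0.5 medium / 0.8 large): small effect.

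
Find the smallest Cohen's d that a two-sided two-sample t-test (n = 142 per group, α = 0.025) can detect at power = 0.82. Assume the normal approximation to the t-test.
d ≈ 0.37

Minimum detectable effect (two-sample t-test, normal approximation):
d = (z_{α/2} + z_β) / √(n/2)
d = (2.241 + 0.915) / √(142/2)
d = 3.157 / 8.426
d ≈ 0.37

By Cohen's convention (0.2 small / 0.5 medium / 0.8 large): small effect.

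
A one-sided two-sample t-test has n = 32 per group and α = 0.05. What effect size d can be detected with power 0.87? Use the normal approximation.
d ≈ 0.69

Minimum detectable effect (two-sample t-test, normal approximation):
d = (z_α + z_β) / √(n/2)
d = (1.645 + 1.126) / √(32/2)
d = 2.771 / 4.000
d ≈ 0.69

By Cohen's convention (0.2 small / 0.5 medium / 0.8 large): medium effect.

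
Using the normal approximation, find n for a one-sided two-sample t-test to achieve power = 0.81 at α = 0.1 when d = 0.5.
n = 38 per group

Sample size formula (two-sample t-test, normal approximation):
n = 2 · ((z_α + z_β) / d)²

z_α = 1.282 (for α = 0.1, one-sided)
z_β = 0.878 (for power = 0.81)
d = 0.5

n = 2 · ((1.282 + 0.878) / 0.5)²
n = 2 · (4.320)²
n ≈ 37.32
Round up to the next whole number: n = 38 per group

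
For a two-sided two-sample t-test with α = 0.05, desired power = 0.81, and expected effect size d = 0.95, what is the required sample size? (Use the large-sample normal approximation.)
n = 18 per group

Sample size formula (two-sample t-test, normal approximation):
n = 2 · ((z_{α/2} + z_β) / d)²

z_{α/2} = 1.960 (for α = 0.05, two-sided)
z_β = 0.878 (for power = 0.81)
d = 0.95

n = 2 · ((1.960 + 0.878) / 0.95)²
n = 2 · (2.987)²
n ≈ 17.84
Round up to the next whole number: n = 18 per group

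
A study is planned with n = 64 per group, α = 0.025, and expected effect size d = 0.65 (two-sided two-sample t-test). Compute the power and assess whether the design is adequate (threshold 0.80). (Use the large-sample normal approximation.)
Power ≈ 0.92; the study is adequately powered (power ≥ 0.80)

Power calculation (two-sample t-test, normal approximation):
z_β = d · √(n/2) - z_{α/2}
z_β = 0.65 · √(64/2) - 2.241
z_β = 0.65 · 5.657 - 2.241
z_β = 1.436

Power = Φ(z_β) = Φ(1.436) ≈ 0.924

Effect size d = 0.65 is medium by Cohen's convention (0.2/0.5/0.8).

Threshold: power ≥ 0.80 is conventionally adequate.
Power ≈ 0.92 → the study is adequately powered (power ≥ 0.80).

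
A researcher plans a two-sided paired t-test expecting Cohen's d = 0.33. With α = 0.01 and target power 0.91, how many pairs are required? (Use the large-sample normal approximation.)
n = 141 pairs

Sample size formula (paired t-test, normal approximation):
n = ((z_{α/2} + z_β) / d)²

z_{α/2} = 2.576 (for α = 0.01, two-sided)
z_β = 1.341 (for power = 0.91)
d = 0.33

n = ((2.576 + 1.341) / 0.33)²
n = (11.870)²
n ≈ 140.90
Round up to the next whole number: n = 141 pairs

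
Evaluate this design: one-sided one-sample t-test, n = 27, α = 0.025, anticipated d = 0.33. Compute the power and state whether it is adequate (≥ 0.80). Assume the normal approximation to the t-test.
Power ≈ 0.40; the study is underpowered (power < 0.80)

Power calculation (one-sample t-test, normal approximation):
z_β = d · √n - z_α
z_β = 0.33 · √27 - 1.960
z_β = 0.33 · 5.196 - 1.960
z_β = -0.245

Power = Φ(z_β) = Φ(-0.245) ≈ 0.403

Effect size d = 0.33 is small by Cohen's convention (0.2/0.5/0.8).

Threshold: power ≥ 0.80 is conventionally adequate.
Power ≈ 0.40 → the study is underpowered (power < 0.80).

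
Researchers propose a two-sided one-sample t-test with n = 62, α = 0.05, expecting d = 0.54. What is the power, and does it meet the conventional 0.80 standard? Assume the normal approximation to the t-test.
Power ≈ 0.99; the study is adequately powered (power ≥ 0.80)

Power calculation (one-sample t-test, normal approximation):
z_β = d · √n - z_{α/2}
z_β = 0.54 · √62 - 1.960
z_β = 0.54 · 7.874 - 1.960
z_β = 2.292

Power = Φ(z_β) = Φ(2.292) ≈ 0.989

Effect size d = 0.54 is medium by Cohen's convention (0.2/0.5/0.8).

Threshold: power ≥ 0.80 is conventionally adequate.
Power ≈ 0.99 → the study is adequately powered (power ≥ 0.80).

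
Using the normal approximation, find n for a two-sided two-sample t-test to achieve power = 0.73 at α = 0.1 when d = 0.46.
n = 49 per group

Sample size formula (two-sample t-test, normal approximation):
n = 2 · ((z_{α/2} + z_β) / d)²

z_{α/2} = 1.645 (for α = 0.1, two-sided)
z_β = 0.613 (for power = 0.73)
d = 0.46

n = 2 · ((1.645 + 0.613) / 0.46)²
n = 2 · (4.909)²
n ≈ 48.20
Round up to the next whole number: n = 49 per group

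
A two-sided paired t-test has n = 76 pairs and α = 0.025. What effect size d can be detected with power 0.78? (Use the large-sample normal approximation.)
d ≈ 0.35

Minimum detectable effect (paired t-test, normal approximation):
d = (z_{α/2} + z_β) / √n
d = (2.241 + 0.772) / √76
d = 3.014 / 8.718
d ≈ 0.35

By Cohen's convention (0.2 small / 0.5 medium / 0.8 large): small effect.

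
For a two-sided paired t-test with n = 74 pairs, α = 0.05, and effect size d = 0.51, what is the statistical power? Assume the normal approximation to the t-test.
Power ≈ 0.99

Power calculation (paired t-test, normal approximation):
z_β = d · √n - z_{α/2}
z_β = 0.51 · √74 - 1.960
z_β = 0.51 · 8.602 - 1.960
z_β = 2.427

Power = Φ(z_β) = Φ(2.427) ≈ 0.992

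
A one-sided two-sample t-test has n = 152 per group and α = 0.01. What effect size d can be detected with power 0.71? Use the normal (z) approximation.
d ≈ 0.33

Minimum detectable effect (two-sample t-test, normal approximation):
d = (z_α + z_β) / √(n/2)
d = (2.326 + 0.553) / √(152/2)
d = 2.880 / 8.718
d ≈ 0.33

By Cohen's convention (0.2 small / 0.5 medium / 0.8 large): small effect.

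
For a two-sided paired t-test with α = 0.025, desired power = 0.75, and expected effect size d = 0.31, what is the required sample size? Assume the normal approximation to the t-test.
n = 89 pairs

Sample size formula (paired t-test, normal approximation):
n = ((z_{α/2} + z_β) / d)²

z_{α/2} = 2.241 (for α = 0.025, two-sided)
z_β = 0.674 (for power = 0.75)
d = 0.31

n = ((2.241 + 0.674) / 0.31)²
n = (9.403)²
n ≈ 88.42
Round up to the next whole number: n = 89 pairs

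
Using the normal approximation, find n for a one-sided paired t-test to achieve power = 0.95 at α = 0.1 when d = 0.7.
n = 18 pairs

Sample size formula (paired t-test, normal approximation):
n = ((z_α + z_β) / d)²

z_α = 1.282 (for α = 0.1, one-sided)
z_β = 1.645 (for power = 0.95)
d = 0.7

n = ((1.282 + 1.645) / 0.7)²
n = (4.181)²
n ≈ 17.48
Round up to the next whole number: n = 18 pairs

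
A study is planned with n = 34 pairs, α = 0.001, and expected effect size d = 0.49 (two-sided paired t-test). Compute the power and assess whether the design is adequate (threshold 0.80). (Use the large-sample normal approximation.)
Power ≈ 0.33; the study is underpowered (power < 0.80)

Power calculation (paired t-test, normal approximation):
z_β = d · √n - z_{α/2}
z_β = 0.49 · √34 - 3.291
z_β = 0.49 · 5.831 - 3.291
z_β = -0.433

Power = Φ(z_β) = Φ(-0.433) ≈ 0.332

Effect size d = 0.49 is small by Cohen's convention (0.2/0.5/0.8).

Threshold: power ≥ 0.80 is conventionally adequate.
Power ≈ 0.33 → the study is underpowered (power < 0.80).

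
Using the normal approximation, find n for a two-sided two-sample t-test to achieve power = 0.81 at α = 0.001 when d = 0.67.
n = 78 per group

Sample size formula (two-sample t-test, normal approximation):
n = 2 · ((z_{α/2} + z_β) / d)²

z_{α/2} = 3.291 (for α = 0.001, two-sided)
z_β = 0.878 (for power = 0.81)
d = 0.67

n = 2 · ((3.291 + 0.878) / 0.67)²
n = 2 · (6.222)²
n ≈ 77.43
Round up to the next whole number: n = 78 per group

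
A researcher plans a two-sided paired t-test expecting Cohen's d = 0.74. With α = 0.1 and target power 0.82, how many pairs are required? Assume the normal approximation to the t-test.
n = 12 pairs

Sample size formula (paired t-test, normal approximation):
n = ((z_{α/2} + z_β) / d)²

z_{α/2} = 1.645 (for α = 0.1, two-sided)
z_β = 0.915 (for power = 0.82)
d = 0.74

n = ((1.645 + 0.915) / 0.74)²
n = (3.459)²
n ≈ 11.96
Round up to the next whole number: n = 12 pairs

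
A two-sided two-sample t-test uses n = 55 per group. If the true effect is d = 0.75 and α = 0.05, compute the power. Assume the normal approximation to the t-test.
Power ≈ 0.98

Power calculation (two-sample t-test, normal approximation):
z_β = d · √(n/2) - z_{α/2}
z_β = 0.75 · √(55/2) - 1.960
z_β = 0.75 · 5.244 - 1.960
z_β = 1.973

Power = Φ(z_β) = Φ(1.973) ≈ 0.976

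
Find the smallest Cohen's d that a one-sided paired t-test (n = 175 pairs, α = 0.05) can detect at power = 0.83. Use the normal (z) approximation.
d ≈ 0.20

Minimum detectable effect (paired t-test, normal approximation):
d = (z_α + z_β) / √n
d = (1.645 + 0.954) / √175
d = 2.599 / 13.229
d ≈ 0.20

By Cohen's convention (0.2 small / 0.5 medium / 0.8 large): small effect.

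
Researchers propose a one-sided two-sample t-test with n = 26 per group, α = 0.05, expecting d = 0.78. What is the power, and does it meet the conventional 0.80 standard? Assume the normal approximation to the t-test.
Power ≈ 0.88; the study is adequately powered (power ≥ 0.80)

Power calculation (two-sample t-test, normal approximation):
z_β = d · √(n/2) - z_α
z_β = 0.78 · √(26/2) - 1.645
z_β = 0.78 · 3.606 - 1.645
z_β = 1.167

Power = Φ(z_β) = Φ(1.167) ≈ 0.878

Effect size d = 0.78 is medium by Cohen's convention (0.2/0.5/0.8).

Threshold: power ≥ 0.80 is conventionally adequate.
Power ≈ 0.88 → the study is adequately powered (power ≥ 0.80).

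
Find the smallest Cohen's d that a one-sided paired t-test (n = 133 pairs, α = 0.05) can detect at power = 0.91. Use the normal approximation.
d ≈ 0.26

Minimum detectable effect (paired t-test, normal approximation):
d = (z_α + z_β) / √n
d = (1.645 + 1.341) / √133
d = 2.986 / 11.533
d ≈ 0.26

By Cohen's convention (0.2 small / 0.5 medium / 0.8 large): small effect.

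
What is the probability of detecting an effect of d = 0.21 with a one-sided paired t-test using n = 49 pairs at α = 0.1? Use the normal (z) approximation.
Power ≈ 0.57

Power calculation (paired t-test, normal approximation):
z_β = d · √n - z_α
z_β = 0.21 · √49 - 1.282
z_β = 0.21 · 7.000 - 1.282
z_β = 0.188

Power = Φ(z_β) = Φ(0.188) ≈ 0.575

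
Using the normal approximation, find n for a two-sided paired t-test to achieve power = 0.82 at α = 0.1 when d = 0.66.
n = 16 pairs

Sample size formula (paired t-test, normal approximation):
n = ((z_{α/2} + z_β) / d)²

z_{α/2} = 1.645 (for α = 0.1, two-sided)
z_β = 0.915 (for power = 0.82)
d = 0.66

n = ((1.645 + 0.915) / 0.66)²
n = (3.879)²
n ≈ 15.05
Round up to the next whole number: n = 16 pairs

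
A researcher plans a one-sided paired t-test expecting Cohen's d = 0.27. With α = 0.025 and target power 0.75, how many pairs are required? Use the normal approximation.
n = 96 pairs

Sample size formula (paired t-test, normal approximation):
n = ((z_α + z_β) / d)²

z_α = 1.960 (for α = 0.025, one-sided)
z_β = 0.674 (for power = 0.75)
d = 0.27

n = ((1.960 + 0.674) / 0.27)²
n = (9.756)²
n ≈ 95.18
Round up to the next whole number: n = 96 pairs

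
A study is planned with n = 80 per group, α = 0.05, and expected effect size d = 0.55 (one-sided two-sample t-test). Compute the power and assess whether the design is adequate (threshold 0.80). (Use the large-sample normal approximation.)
Power ≈ 0.97; the study is adequately powered (power ≥ 0.80)

Power calculation (two-sample t-test, normal approximation):
z_β = d · √(n/2) - z_α
z_β = 0.55 · √(80/2) - 1.645
z_β = 0.55 · 6.325 - 1.645
z_β = 1.834

Power = Φ(z_β) = Φ(1.834) ≈ 0.967

Effect size d = 0.55 is medium by Cohen's convention (0.2/0.5/0.8).

Threshold: power ≥ 0.80 is conventionally adequate.
Power ≈ 0.97 → the study is adequately powered (power ≥ 0.80).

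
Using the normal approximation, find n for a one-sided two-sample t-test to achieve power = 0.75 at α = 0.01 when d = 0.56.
n = 58 per group

Sample size formula (two-sample t-test, normal approximation):
n = 2 · ((z_α + z_β) / d)²

z_α = 2.326 (for α = 0.01, one-sided)
z_β = 0.674 (for power = 0.75)
d = 0.56

n = 2 · ((2.326 + 0.674) / 0.56)²
n = 2 · (5.357)²
n ≈ 57.39
Round up to the next whole number: n = 58 per group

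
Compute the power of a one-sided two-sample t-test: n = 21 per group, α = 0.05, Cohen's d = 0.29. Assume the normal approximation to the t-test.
Power ≈ 0.24

Power calculation (two-sample t-test, normal approximation):
z_β = d · √(n/2) - z_α
z_β = 0.29 · √(21/2) - 1.645
z_β = 0.29 · 3.240 - 1.645
z_β = -0.705

Power = Φ(z_β) = Φ(-0.705) ≈ 0.240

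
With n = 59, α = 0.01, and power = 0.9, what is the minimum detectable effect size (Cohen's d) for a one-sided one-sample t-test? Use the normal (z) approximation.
d ≈ 0.47

Minimum detectable effect (one-sample t-test, normal approximation):
d = (z_α + z_β) / √n
d = (2.326 + 1.282) / √59
d = 3.608 / 7.681
d ≈ 0.47

By Cohen's convention (0.2 small / 0.5 medium / 0.8 large): small effect.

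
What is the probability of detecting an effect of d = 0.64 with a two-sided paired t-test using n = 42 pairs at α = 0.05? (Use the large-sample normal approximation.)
Power ≈ 0.99

Power calculation (paired t-test, normal approximation):
z_β = d · √n - z_{α/2}
z_β = 0.64 · √42 - 1.960
z_β = 0.64 · 6.481 - 1.960
z_β = 2.188

Power = Φ(z_β) = Φ(2.188) ≈ 0.986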